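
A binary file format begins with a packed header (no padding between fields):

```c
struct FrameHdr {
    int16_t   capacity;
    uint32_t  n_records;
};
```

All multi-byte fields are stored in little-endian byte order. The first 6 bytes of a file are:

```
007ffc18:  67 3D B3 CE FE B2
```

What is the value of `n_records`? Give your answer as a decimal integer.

3003043507

`n_records` follows `capacity` (2 bytes), so it starts at byte offset 2 and occupies 4 bytes.
Bytes at offsets 2..5: B3 CE FE B2.
Little-endian: lowest address holds the least-significant byte.
Reassemble most-significant byte first: B2 FE CE B3 → 0xB2FECEB3.
0xB2FECEB3 = 3003043507.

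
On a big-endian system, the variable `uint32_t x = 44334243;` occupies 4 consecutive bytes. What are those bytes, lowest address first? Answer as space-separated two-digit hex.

02 A4 7C A3

44334243 in hexadecimal, padded to 32 bits, is 0x02A47CA3.
Split into bytes (most-significant first): 02 A4 7C A3.
Big-endian stores the most-significant byte at the lowest address.
So the memory order matches the most-significant-first order: 02 A4 7C A3.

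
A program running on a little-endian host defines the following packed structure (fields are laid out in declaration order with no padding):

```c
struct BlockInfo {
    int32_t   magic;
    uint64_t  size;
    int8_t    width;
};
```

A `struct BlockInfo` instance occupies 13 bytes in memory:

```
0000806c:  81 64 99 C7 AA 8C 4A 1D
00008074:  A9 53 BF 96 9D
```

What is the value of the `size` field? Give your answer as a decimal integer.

10862492812046929066

`size` follows `magic` (4 bytes), so it starts at byte offset 4 and occupies 8 bytes.
Bytes at offsets 4..11: AA 8C 4A 1D A9 53 BF 96.
In little-endian order the low byte comes first in memory.
Reassemble most-significant byte first: 96 BF 53 A9 1D 4A 8C AA → 0x96BF53A91D4A8CAA.
0x96BF53A91D4A8CAA = 10862492812046929066.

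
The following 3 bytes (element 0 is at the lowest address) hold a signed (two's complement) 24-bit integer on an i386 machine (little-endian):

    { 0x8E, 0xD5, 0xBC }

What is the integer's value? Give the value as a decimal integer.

Little-endian: lowest address holds the least-significant byte.
Reassemble most-significant byte first: BC D5 8E → 0xBCD58E.
Top bit is set, so as a signed 24-bit value this is 0xBCD58E − 2^24 = -4401778.

-4401778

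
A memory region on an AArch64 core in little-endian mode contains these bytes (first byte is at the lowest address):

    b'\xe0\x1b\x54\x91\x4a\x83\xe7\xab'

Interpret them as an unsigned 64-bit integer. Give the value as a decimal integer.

12387013656394865632

Little-endian: lowest address holds the least-significant byte.
Reassemble most-significant byte first: AB E7 83 4A 91 54 1B E0 → 0xABE7834A91541BE0.
0xABE7834A91541BE0 = 12387013656394865632.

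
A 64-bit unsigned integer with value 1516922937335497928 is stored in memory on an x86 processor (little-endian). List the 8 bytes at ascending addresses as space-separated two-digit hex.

1516922937335497928 in hexadecimal, padded to 64 bits, is 0x150D315FDF8644C8.
Split into bytes (most-significant first): 15 0D 31 5F DF 86 44 C8.
Little-endian stores the least-significant byte at the lowest address.
So at ascending addresses the bytes are C8 44 86 DF 5F 31 0D 15.

C8 44 86 DF 5F 31 0D 15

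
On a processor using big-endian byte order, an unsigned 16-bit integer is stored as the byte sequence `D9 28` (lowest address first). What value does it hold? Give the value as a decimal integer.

In big-endian order the high byte comes first in memory.
The bytes are already most-significant first: 0xD928.
0xD928 = 55592.

55592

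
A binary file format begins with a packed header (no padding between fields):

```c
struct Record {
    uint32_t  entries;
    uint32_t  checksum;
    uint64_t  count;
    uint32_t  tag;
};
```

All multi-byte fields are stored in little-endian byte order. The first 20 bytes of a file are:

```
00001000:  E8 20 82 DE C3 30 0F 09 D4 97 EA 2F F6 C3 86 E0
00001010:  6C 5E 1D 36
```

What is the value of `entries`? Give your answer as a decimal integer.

`entries` is the first field, at byte offset 0, occupying 4 bytes.
Bytes at offsets 0..3: E8 20 82 DE.
Little-endian stores the least-significant byte at the lowest address.
Reassemble most-significant byte first: DE 82 20 E8 → 0xDE8220E8.
0xDE8220E8 = 3733070056.

3733070056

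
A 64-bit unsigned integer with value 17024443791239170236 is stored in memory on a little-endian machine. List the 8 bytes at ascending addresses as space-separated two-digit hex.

17024443791239170236 in hexadecimal, padded to 64 bits, is 0xEC42F96DC36A48BC.
Split into bytes (most-significant first): EC 42 F9 6D C3 6A 48 BC.
Little-endian stores the least-significant byte at the lowest address.
So at ascending addresses the bytes are BC 48 6A C3 6D F9 42 EC.

BC 48 6A C3 6D F9 42 EC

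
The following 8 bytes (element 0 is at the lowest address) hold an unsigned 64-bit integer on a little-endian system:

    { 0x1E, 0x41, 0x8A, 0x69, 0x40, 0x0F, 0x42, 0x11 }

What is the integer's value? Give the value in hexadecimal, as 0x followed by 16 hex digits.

In little-endian order the low byte comes first in memory.
Reassemble most-significant byte first: 11 42 0F 40 69 8A 41 1E → 0x11420F40698A411E.

0x11420F40698A411E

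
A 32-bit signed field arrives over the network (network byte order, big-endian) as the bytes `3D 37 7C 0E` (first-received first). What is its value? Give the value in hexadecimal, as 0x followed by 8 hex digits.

0x3D377C0E

In big-endian order the high byte comes first in memory.
The bytes are already most-significant first: 0x3D377C0E.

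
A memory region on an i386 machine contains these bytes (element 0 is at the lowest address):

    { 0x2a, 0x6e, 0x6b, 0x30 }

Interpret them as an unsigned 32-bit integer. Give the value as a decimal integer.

In little-endian order the low byte comes first in memory.
Reassemble most-significant byte first: 30 6B 6E 2A → 0x306B6E2A.
0x306B6E2A = 812346922.

812346922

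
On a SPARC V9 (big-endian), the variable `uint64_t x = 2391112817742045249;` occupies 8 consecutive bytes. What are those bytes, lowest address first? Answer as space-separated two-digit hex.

2391112817742045249 in hexadecimal, padded to 64 bits, is 0x212EF0706765E041.
Split into bytes (most-significant first): 21 2E F0 70 67 65 E0 41.
In big-endian order the high byte comes first in memory.
So the memory order matches the most-significant-first order: 21 2E F0 70 67 65 E0 41.

21 2E F0 70 67 65 E0 41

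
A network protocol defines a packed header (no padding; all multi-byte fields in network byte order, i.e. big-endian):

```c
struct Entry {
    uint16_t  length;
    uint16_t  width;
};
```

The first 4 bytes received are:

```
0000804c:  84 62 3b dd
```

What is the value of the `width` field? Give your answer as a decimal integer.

15325

`width` follows `length` (2 bytes), so it starts at byte offset 2 and occupies 2 bytes.
Bytes at offsets 2..3: 3B DD.
Big-endian: lowest address holds the most-significant byte.
The bytes are already most-significant first: 0x3BDD.
0x3BDD = 15325.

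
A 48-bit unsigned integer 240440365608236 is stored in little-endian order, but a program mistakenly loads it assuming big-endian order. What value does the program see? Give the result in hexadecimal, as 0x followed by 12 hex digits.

240440365608236 in 48-bit hexadecimal is 0xDAADE294ED2C.
Stored little-endian, the bytes at ascending addresses are 2C ED 94 E2 AD DA.
Read back as big-endian, the last byte is least significant, giving 0x2CED94E2ADDA.

0x2CED94E2ADDA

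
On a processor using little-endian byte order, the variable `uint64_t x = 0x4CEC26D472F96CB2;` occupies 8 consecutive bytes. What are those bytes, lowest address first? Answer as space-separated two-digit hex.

Split into bytes (most-significant first): 4C EC 26 D4 72 F9 6C B2.
In little-endian order the low byte comes first in memory.
So at ascending addresses the bytes are B2 6C F9 72 D4 26 EC 4C.

B2 6C F9 72 D4 26 EC 4C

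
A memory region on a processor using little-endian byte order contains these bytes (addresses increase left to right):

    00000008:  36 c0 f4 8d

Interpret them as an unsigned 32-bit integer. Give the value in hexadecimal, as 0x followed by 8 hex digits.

0x8DF4C036

Little-endian stores the least-significant byte at the lowest address.
Reassemble most-significant byte first: 8D F4 C0 36 → 0x8DF4C036.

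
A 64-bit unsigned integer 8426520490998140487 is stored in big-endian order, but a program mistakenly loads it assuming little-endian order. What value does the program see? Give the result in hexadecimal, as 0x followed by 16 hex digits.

8426520490998140487 in 64-bit hexadecimal is 0x74F103BDAE7E8E47.
Stored big-endian, the bytes at ascending addresses are 74 F1 03 BD AE 7E 8E 47.
Read back as little-endian, the first byte is least significant, giving 0x478E7EAEBD03F174.

0x478E7EAEBD03F174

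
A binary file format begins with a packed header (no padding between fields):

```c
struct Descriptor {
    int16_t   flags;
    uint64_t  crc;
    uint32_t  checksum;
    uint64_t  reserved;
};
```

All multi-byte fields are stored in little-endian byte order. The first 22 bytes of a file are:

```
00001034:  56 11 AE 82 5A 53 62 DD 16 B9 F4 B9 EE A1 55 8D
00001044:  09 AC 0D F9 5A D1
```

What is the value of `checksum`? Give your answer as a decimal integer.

2716776948

`checksum` follows `flags` (2 B), `crc` (8 B), so it starts at offset 2 + 8 = 10 and occupies 4 bytes.
Bytes at offsets 10..13: F4 B9 EE A1.
Little-endian: lowest address holds the least-significant byte.
Reassemble most-significant byte first: A1 EE B9 F4 → 0xA1EEB9F4.
0xA1EEB9F4 = 2716776948.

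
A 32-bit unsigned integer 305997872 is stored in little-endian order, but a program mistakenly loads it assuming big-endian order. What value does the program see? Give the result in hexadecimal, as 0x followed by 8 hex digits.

305997872 in 32-bit hexadecimal is 0x123D2830.
Stored little-endian, the bytes at ascending addresses are 30 28 3D 12.
Read back as big-endian, the last byte is least significant, giving 0x30283D12.

0x30283D12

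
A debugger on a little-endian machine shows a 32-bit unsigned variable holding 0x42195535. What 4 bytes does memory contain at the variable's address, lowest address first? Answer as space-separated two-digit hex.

Split into bytes (most-significant first): 42 19 55 35.
In little-endian order the low byte comes first in memory.
So at ascending addresses the bytes are 35 55 19 42.

35 55 19 42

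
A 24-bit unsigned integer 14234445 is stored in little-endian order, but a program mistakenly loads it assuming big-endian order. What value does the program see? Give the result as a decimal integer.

5059545

14234445 in 24-bit hexadecimal is 0xD9334D.
Stored little-endian, the bytes at ascending addresses are 4D 33 D9.
Read back as big-endian, the last byte is least significant, giving 0x4D33D9.
0x4D33D9 = 5059545.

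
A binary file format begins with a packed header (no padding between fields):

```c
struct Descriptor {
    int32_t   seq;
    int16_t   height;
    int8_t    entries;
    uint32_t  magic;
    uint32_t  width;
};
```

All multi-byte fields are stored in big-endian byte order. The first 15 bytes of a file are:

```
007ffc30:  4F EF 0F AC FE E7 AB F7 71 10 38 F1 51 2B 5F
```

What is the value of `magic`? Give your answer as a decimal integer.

4151382072

`magic` follows `seq` (4 B), `height` (2 B), `entries` (1 B), so it starts at offset 4 + 2 + 1 = 7 and occupies 4 bytes.
Bytes at offsets 7..10: F7 71 10 38.
Big-endian: lowest address holds the most-significant byte.
The bytes are already most-significant first: 0xF7711038.
0xF7711038 = 4151382072.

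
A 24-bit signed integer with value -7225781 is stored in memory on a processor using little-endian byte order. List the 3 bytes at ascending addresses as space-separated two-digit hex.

4B BE 91

Two's complement of -7225781 in 24 bits: 7225781 = 0x6E41B5; invert → 0x91BE4A; add 1 → 0x91BE4B.
Split into bytes (most-significant first): 91 BE 4B.
In little-endian order the low byte comes first in memory.
So at ascending addresses the bytes are 4B BE 91.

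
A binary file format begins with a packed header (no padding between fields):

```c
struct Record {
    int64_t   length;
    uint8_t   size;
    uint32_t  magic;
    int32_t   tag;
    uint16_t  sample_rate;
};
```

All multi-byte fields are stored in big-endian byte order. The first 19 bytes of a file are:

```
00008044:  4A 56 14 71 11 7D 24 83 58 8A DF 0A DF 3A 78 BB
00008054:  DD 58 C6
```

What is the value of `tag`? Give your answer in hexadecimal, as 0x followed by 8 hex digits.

`tag` follows `length` (8 B), `size` (1 B), `magic` (4 B), so it starts at offset 8 + 1 + 4 = 13 and occupies 4 bytes.
Bytes at offsets 13..16: 3A 78 BB DD.
In big-endian order the high byte comes first in memory.
The bytes are already most-significant first: 0x3A78BBDD.

0x3A78BBDD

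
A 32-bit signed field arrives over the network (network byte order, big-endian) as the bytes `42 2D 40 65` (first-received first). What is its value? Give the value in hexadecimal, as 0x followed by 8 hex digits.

Big-endian: lowest address holds the most-significant byte.
The bytes are already most-significant first: 0x422D4065.

0x422D4065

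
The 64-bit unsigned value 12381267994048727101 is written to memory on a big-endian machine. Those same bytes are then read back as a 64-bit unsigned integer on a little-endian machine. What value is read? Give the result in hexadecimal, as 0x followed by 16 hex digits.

0x3D08304EA419D3AB

12381267994048727101 in 64-bit hexadecimal is 0xABD319A44E30083D.
Stored big-endian, the bytes at ascending addresses are AB D3 19 A4 4E 30 08 3D.
Read back as little-endian, the first byte is least significant, giving 0x3D08304EA419D3AB.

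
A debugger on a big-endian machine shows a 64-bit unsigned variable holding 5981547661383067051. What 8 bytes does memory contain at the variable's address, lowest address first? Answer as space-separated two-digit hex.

5981547661383067051 in hexadecimal, padded to 64 bits, is 0x5302B9E80BCE65AB.
Split into bytes (most-significant first): 53 02 B9 E8 0B CE 65 AB.
In big-endian order the high byte comes first in memory.
So the memory order matches the most-significant-first order: 53 02 B9 E8 0B CE 65 AB.

53 02 B9 E8 0B CE 65 AB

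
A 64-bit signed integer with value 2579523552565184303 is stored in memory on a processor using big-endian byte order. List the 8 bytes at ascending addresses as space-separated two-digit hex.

2579523552565184303 in hexadecimal, padded to 64 bits, is 0x23CC4F011066C72F.
Split into bytes (most-significant first): 23 CC 4F 01 10 66 C7 2F.
Big-endian: lowest address holds the most-significant byte.
So the memory order matches the most-significant-first order: 23 CC 4F 01 10 66 C7 2F.

23 CC 4F 01 10 66 C7 2F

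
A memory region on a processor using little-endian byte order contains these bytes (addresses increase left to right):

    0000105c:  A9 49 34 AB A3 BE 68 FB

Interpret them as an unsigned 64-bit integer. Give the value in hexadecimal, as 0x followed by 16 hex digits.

0xFB68BEA3AB3449A9

In little-endian order the low byte comes first in memory.
Reassemble most-significant byte first: FB 68 BE A3 AB 34 49 A9 → 0xFB68BEA3AB3449A9.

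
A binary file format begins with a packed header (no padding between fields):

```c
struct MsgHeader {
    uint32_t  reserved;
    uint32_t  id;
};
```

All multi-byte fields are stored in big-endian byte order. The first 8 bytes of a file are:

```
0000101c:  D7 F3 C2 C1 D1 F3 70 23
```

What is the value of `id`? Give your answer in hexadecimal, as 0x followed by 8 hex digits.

0xD1F37023

`id` follows `reserved` (4 bytes), so it starts at byte offset 4 and occupies 4 bytes.
Bytes at offsets 4..7: D1 F3 70 23.
Big-endian stores the most-significant byte at the lowest address.
The bytes are already most-significant first: 0xD1F37023.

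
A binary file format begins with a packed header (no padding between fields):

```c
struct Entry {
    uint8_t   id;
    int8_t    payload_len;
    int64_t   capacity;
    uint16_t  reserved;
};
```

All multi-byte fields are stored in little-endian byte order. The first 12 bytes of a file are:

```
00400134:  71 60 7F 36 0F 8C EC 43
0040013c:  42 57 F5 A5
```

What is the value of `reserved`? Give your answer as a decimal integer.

`reserved` follows `id` (1 B), `payload_len` (1 B), `capacity` (8 B), so it starts at offset 1 + 1 + 8 = 10 and occupies 2 bytes.
Bytes at offsets 10..11: F5 A5.
In little-endian order the low byte comes first in memory.
Reassemble most-significant byte first: A5 F5 → 0xA5F5.
0xA5F5 = 42485.

42485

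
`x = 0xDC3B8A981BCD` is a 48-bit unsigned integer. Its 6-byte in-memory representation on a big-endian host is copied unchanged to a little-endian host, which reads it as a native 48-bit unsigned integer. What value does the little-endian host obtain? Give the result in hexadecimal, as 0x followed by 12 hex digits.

0xCD1B988A3BDC

Stored big-endian, the bytes at ascending addresses are DC 3B 8A 98 1B CD.
Read back as little-endian, the first byte is least significant, giving 0xCD1B988A3BDC.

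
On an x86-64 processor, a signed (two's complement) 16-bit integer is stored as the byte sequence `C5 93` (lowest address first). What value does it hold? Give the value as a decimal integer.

-27707

In little-endian order the low byte comes first in memory.
Reassemble most-significant byte first: 93 C5 → 0x93C5.
Top bit is set, so as a signed 16-bit value this is 0x93C5 − 2^16 = -27707.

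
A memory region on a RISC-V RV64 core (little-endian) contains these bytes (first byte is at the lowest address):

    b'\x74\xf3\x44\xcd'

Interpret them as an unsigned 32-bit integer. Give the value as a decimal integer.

3443848052

Little-endian: lowest address holds the least-significant byte.
Reassemble most-significant byte first: CD 44 F3 74 → 0xCD44F374.
0xCD44F374 = 3443848052.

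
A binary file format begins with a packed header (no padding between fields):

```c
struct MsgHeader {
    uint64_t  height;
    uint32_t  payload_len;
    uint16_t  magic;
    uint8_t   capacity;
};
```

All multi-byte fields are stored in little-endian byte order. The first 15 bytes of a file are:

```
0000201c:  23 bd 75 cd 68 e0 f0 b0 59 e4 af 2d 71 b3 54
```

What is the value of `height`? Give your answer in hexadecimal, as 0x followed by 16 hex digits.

`height` is the first field, at byte offset 0, occupying 8 bytes.
Bytes at offsets 0..7: 23 BD 75 CD 68 E0 F0 B0.
In little-endian order the low byte comes first in memory.
Reassemble most-significant byte first: B0 F0 E0 68 CD 75 BD 23 → 0xB0F0E068CD75BD23.

0xB0F0E068CD75BD23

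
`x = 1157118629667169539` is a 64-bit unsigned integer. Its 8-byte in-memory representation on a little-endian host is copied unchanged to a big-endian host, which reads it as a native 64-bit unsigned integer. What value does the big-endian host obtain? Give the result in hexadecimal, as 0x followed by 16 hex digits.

1157118629667169539 in 64-bit hexadecimal is 0x100EE943544C6503.
Stored little-endian, the bytes at ascending addresses are 03 65 4C 54 43 E9 0E 10.
Read back as big-endian, the last byte is least significant, giving 0x03654C5443E90E10.

0x03654C5443E90E10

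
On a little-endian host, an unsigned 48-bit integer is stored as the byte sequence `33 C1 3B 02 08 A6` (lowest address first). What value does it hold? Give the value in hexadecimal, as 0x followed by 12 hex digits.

Little-endian: lowest address holds the least-significant byte.
Reassemble most-significant byte first: A6 08 02 3B C1 33 → 0xA608023BC133.

0xA608023BC133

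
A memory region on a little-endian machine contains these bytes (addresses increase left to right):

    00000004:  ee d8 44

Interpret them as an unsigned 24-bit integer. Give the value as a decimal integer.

In little-endian order the low byte comes first in memory.
Reassemble most-significant byte first: 44 D8 EE → 0x44D8EE.
0x44D8EE = 4511982.

4511982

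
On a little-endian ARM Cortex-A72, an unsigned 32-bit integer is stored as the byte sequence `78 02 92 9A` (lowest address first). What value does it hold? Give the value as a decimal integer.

In little-endian order the low byte comes first in memory.
Reassemble most-significant byte first: 9A 92 02 78 → 0x9A920278.
0x9A920278 = 2593260152.

2593260152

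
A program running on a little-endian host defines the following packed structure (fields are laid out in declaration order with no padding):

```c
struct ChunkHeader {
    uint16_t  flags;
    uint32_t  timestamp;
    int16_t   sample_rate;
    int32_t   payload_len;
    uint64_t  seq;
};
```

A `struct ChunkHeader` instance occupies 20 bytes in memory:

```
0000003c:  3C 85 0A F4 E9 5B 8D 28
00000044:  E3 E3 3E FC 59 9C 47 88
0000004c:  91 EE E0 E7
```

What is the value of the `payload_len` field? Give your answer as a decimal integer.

`payload_len` follows `flags` (2 B), `timestamp` (4 B), `sample_rate` (2 B), so it starts at offset 2 + 4 + 2 = 8 and occupies 4 bytes.
Bytes at offsets 8..11: E3 E3 3E FC.
In little-endian order the low byte comes first in memory.
Reassemble most-significant byte first: FC 3E E3 E3 → 0xFC3EE3E3.
Top bit is set, so as a signed 32-bit value this is 0xFC3EE3E3 − 2^32 = -62987293.

-62987293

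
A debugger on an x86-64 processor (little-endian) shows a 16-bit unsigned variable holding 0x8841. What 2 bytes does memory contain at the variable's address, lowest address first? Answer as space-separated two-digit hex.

41 88

Split into bytes (most-significant first): 88 41.
In little-endian order the low byte comes first in memory.
So at ascending addresses the bytes are 41 88.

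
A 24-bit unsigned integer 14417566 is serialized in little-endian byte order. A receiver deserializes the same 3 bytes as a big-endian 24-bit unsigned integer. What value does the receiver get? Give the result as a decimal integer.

14417566 in 24-bit hexadecimal is 0xDBFE9E.
Stored little-endian, the bytes at ascending addresses are 9E FE DB.
Read back as big-endian, the last byte is least significant, giving 0x9EFEDB.
0x9EFEDB = 10419931.

10419931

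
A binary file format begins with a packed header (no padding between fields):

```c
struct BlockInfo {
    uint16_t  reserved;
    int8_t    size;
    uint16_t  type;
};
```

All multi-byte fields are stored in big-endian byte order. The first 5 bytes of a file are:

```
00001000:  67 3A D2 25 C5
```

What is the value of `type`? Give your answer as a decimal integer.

9669

`type` follows `reserved` (2 B), `size` (1 B), so it starts at offset 2 + 1 = 3 and occupies 2 bytes.
Bytes at offsets 3..4: 25 C5.
Big-endian: lowest address holds the most-significant byte.
The bytes are already most-significant first: 0x25C5.
0x25C5 = 9669.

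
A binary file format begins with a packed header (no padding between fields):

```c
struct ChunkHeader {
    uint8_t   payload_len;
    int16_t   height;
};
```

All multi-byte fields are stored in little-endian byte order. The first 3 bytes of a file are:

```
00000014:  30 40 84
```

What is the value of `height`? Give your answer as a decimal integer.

`height` follows `payload_len` (1 byte), so it starts at byte offset 1 and occupies 2 bytes.
Bytes at offsets 1..2: 40 84.
In little-endian order the low byte comes first in memory.
Reassemble most-significant byte first: 84 40 → 0x8440.
Top bit is set, so as a signed 16-bit value this is 0x8440 − 2^16 = -31680.

-31680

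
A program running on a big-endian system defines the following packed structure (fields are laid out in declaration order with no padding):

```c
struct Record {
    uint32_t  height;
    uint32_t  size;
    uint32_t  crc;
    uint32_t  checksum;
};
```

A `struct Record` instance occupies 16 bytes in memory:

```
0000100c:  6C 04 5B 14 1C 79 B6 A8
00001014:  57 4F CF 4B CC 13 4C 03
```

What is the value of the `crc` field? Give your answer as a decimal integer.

1464848203

`crc` follows `height` (4 B), `size` (4 B), so it starts at offset 4 + 4 = 8 and occupies 4 bytes.
Bytes at offsets 8..11: 57 4F CF 4B.
Big-endian stores the most-significant byte at the lowest address.
The bytes are already most-significant first: 0x574FCF4B.
0x574FCF4B = 1464848203.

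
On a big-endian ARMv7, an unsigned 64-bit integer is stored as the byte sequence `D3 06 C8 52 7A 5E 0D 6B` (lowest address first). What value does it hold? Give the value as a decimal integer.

Big-endian stores the most-significant byte at the lowest address.
The bytes are already most-significant first: 0xD306C8527A5E0D6B.
0xD306C8527A5E0D6B = 15206061448428916075.

15206061448428916075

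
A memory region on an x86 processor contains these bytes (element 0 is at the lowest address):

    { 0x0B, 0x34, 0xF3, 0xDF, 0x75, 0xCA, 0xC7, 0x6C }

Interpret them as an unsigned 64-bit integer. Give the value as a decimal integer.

Little-endian stores the least-significant byte at the lowest address.
Reassemble most-significant byte first: 6C C7 CA 75 DF F3 34 0B → 0x6CC7CA75DFF3340B.
0x6CC7CA75DFF3340B = 7838456284078879755.

7838456284078879755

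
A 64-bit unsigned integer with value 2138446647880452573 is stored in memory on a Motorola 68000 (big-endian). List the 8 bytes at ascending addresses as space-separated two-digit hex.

2138446647880452573 in hexadecimal, padded to 64 bits, is 0x1DAD49E5720A09DD.
Split into bytes (most-significant first): 1D AD 49 E5 72 0A 09 DD.
Big-endian stores the most-significant byte at the lowest address.
So the memory order matches the most-significant-first order: 1D AD 49 E5 72 0A 09 DD.

1D AD 49 E5 72 0A 09 DD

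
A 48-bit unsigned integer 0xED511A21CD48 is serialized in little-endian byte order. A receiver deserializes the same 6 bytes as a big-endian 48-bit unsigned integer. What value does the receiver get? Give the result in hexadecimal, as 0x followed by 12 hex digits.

Stored little-endian, the bytes at ascending addresses are 48 CD 21 1A 51 ED.
Read back as big-endian, the last byte is least significant, giving 0x48CD211A51ED.

0x48CD211A51ED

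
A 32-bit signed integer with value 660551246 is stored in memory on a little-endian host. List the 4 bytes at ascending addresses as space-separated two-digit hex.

4E 36 5F 27

660551246 in hexadecimal, padded to 32 bits, is 0x275F364E.
Split into bytes (most-significant first): 27 5F 36 4E.
Little-endian: lowest address holds the least-significant byte.
So at ascending addresses the bytes are 4E 36 5F 27.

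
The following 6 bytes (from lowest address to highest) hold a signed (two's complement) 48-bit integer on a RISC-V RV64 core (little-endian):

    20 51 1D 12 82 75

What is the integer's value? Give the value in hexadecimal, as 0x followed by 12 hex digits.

In little-endian order the low byte comes first in memory.
Reassemble most-significant byte first: 75 82 12 1D 51 20 → 0x7582121D5120.

0x7582121D5120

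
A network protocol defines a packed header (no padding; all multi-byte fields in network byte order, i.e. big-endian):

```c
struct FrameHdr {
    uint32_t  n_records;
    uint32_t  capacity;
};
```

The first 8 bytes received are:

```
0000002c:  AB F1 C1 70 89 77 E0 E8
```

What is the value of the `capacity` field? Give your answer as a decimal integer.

2306334952

`capacity` follows `n_records` (4 bytes), so it starts at byte offset 4 and occupies 4 bytes.
Bytes at offsets 4..7: 89 77 E0 E8.
Big-endian stores the most-significant byte at the lowest address.
The bytes are already most-significant first: 0x8977E0E8.
0x8977E0E8 = 2306334952.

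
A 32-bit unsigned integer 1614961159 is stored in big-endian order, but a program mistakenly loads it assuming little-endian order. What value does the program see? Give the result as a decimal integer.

123355744

1614961159 in 32-bit hexadecimal is 0x60425A07.
Stored big-endian, the bytes at ascending addresses are 60 42 5A 07.
Read back as little-endian, the first byte is least significant, giving 0x075A4260.
0x075A4260 = 123355744.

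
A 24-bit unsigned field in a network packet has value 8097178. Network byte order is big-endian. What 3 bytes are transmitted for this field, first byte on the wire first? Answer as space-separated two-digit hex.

8097178 in hexadecimal, padded to 24 bits, is 0x7B8D9A.
Split into bytes (most-significant first): 7B 8D 9A.
Big-endian stores the most-significant byte at the lowest address.
So the memory order matches the most-significant-first order: 7B 8D 9A.

7B 8D 9A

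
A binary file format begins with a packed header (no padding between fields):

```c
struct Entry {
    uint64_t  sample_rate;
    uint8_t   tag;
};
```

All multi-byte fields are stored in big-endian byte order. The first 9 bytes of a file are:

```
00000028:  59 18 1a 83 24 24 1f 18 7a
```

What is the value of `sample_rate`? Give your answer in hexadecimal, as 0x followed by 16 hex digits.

`sample_rate` is the first field, at byte offset 0, occupying 8 bytes.
Bytes at offsets 0..7: 59 18 1A 83 24 24 1F 18.
Big-endian: lowest address holds the most-significant byte.
The bytes are already most-significant first: 0x59181A8324241F18.

0x59181A8324241F18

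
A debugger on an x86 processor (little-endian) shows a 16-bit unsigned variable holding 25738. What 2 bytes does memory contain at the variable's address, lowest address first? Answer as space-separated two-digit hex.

25738 in hexadecimal, padded to 16 bits, is 0x648A.
Split into bytes (most-significant first): 64 8A.
Little-endian: lowest address holds the least-significant byte.
So at ascending addresses the bytes are 8A 64.

8A 64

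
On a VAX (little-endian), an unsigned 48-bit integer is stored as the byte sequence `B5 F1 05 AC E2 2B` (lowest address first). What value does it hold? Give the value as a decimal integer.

Little-endian: lowest address holds the least-significant byte.
Reassemble most-significant byte first: 2B E2 AC 05 F1 B5 → 0x2BE2AC05F1B5.
0x2BE2AC05F1B5 = 48252548673973.

48252548673973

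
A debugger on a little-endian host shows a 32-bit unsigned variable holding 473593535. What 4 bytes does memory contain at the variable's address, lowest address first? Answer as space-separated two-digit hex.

BF 76 3A 1C

473593535 in hexadecimal, padded to 32 bits, is 0x1C3A76BF.
Split into bytes (most-significant first): 1C 3A 76 BF.
Little-endian stores the least-significant byte at the lowest address.
So at ascending addresses the bytes are BF 76 3A 1C.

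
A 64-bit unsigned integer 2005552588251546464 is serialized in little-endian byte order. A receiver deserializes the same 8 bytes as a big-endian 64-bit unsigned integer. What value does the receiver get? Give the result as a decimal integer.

6936415345115125019

2005552588251546464 in 64-bit hexadecimal is 0x1BD5277401194360.
Stored little-endian, the bytes at ascending addresses are 60 43 19 01 74 27 D5 1B.
Read back as big-endian, the last byte is least significant, giving 0x604319017427D51B.
0x604319017427D51B = 6936415345115125019.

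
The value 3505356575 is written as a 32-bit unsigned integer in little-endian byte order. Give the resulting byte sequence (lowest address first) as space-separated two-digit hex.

1F 7F EF D0

3505356575 in hexadecimal, padded to 32 bits, is 0xD0EF7F1F.
Split into bytes (most-significant first): D0 EF 7F 1F.
Little-endian stores the least-significant byte at the lowest address.
So at ascending addresses the bytes are 1F 7F EF D0.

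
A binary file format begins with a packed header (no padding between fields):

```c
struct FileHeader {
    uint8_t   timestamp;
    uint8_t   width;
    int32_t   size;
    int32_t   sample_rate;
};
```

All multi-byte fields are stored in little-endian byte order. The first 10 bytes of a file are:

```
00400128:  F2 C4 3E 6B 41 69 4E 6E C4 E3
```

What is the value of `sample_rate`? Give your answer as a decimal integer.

`sample_rate` follows `timestamp` (1 B), `width` (1 B), `size` (4 B), so it starts at offset 1 + 1 + 4 = 6 and occupies 4 bytes.
Bytes at offsets 6..9: 4E 6E C4 E3.
Little-endian: lowest address holds the least-significant byte.
Reassemble most-significant byte first: E3 C4 6E 4E → 0xE3C46E4E.
Top bit is set, so as a signed 32-bit value this is 0xE3C46E4E − 2^32 = -473665970.

-473665970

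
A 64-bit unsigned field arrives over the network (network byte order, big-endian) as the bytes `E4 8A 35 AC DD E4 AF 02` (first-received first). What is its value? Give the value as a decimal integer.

16468034004007038722

Big-endian stores the most-significant byte at the lowest address.
The bytes are already most-significant first: 0xE48A35ACDDE4AF02.
0xE48A35ACDDE4AF02 = 16468034004007038722.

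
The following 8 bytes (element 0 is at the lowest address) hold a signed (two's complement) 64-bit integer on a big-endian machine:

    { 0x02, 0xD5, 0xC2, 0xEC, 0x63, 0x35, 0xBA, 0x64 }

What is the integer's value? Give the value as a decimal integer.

Big-endian stores the most-significant byte at the lowest address.
The bytes are already most-significant first: 0x02D5C2EC6335BA64.
0x02D5C2EC6335BA64 = 204283678647761508.

204283678647761508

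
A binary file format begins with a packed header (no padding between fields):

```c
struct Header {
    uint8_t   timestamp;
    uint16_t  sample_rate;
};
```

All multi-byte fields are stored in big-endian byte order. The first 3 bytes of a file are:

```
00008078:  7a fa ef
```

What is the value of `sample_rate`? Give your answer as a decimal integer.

`sample_rate` follows `timestamp` (1 byte), so it starts at byte offset 1 and occupies 2 bytes.
Bytes at offsets 1..2: FA EF.
Big-endian stores the most-significant byte at the lowest address.
The bytes are already most-significant first: 0xFAEF.
0xFAEF = 64239.

64239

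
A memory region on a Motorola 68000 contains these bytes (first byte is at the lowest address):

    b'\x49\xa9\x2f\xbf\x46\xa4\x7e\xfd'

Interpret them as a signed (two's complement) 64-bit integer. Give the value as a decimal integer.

In big-endian order the high byte comes first in memory.
The bytes are already most-significant first: 0x49A92FBF46A47EFD.
0x49A92FBF46A47EFD = 5307826134403284733.

5307826134403284733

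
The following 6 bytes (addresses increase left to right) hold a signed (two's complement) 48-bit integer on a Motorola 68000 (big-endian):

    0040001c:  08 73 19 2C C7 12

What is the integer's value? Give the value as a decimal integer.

9290436626194

Big-endian stores the most-significant byte at the lowest address.
The bytes are already most-significant first: 0x0873192CC712.
0x0873192CC712 = 9290436626194.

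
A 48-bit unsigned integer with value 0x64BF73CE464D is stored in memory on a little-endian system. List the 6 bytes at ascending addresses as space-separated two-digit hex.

Split into bytes (most-significant first): 64 BF 73 CE 46 4D.
Little-endian: lowest address holds the least-significant byte.
So at ascending addresses the bytes are 4D 46 CE 73 BF 64.

4D 46 CE 73 BF 64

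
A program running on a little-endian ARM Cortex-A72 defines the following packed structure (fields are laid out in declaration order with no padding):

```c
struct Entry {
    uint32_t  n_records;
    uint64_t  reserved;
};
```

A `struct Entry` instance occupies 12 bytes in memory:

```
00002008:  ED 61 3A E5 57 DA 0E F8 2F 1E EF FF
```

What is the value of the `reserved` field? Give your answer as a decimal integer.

18441992190479489623

`reserved` follows `n_records` (4 bytes), so it starts at byte offset 4 and occupies 8 bytes.
Bytes at offsets 4..11: 57 DA 0E F8 2F 1E EF FF.
Little-endian stores the least-significant byte at the lowest address.
Reassemble most-significant byte first: FF EF 1E 2F F8 0E DA 57 → 0xFFEF1E2FF80EDA57.
0xFFEF1E2FF80EDA57 = 18441992190479489623.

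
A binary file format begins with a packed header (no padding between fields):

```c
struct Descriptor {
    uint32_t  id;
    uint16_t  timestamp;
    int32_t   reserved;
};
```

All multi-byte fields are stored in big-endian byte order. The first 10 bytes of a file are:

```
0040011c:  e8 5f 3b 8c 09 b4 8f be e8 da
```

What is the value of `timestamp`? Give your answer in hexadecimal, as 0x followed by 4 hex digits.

0x09B4

`timestamp` follows `id` (4 bytes), so it starts at byte offset 4 and occupies 2 bytes.
Bytes at offsets 4..5: 09 B4.
Big-endian stores the most-significant byte at the lowest address.
The bytes are already most-significant first: 0x09B4.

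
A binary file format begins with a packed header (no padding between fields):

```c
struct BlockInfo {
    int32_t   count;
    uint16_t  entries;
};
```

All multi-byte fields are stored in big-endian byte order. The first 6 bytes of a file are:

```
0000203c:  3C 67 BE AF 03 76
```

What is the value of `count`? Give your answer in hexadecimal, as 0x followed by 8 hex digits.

0x3C67BEAF

`count` is the first field, at byte offset 0, occupying 4 bytes.
Bytes at offsets 0..3: 3C 67 BE AF.
Big-endian stores the most-significant byte at the lowest address.
The bytes are already most-significant first: 0x3C67BEAF.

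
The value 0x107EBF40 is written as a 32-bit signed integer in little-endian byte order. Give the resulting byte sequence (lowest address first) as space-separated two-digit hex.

40 BF 7E 10

Split into bytes (most-significant first): 10 7E BF 40.
In little-endian order the low byte comes first in memory.
So at ascending addresses the bytes are 40 BF 7E 10.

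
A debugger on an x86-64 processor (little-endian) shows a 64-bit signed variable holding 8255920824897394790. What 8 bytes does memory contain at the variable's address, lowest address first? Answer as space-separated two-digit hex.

66 58 C2 9D 3F EC 92 72

8255920824897394790 in hexadecimal, padded to 64 bits, is 0x7292EC3F9DC25866.
Split into bytes (most-significant first): 72 92 EC 3F 9D C2 58 66.
Little-endian: lowest address holds the least-significant byte.
So at ascending addresses the bytes are 66 58 C2 9D 3F EC 92 72.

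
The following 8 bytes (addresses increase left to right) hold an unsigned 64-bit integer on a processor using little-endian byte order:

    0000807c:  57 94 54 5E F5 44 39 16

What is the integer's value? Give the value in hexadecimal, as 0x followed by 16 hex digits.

Little-endian stores the least-significant byte at the lowest address.
Reassemble most-significant byte first: 16 39 44 F5 5E 54 94 57 → 0x163944F55E549457.

0x163944F55E549457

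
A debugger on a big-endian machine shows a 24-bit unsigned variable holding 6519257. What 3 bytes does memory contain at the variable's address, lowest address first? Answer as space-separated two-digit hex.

6519257 in hexadecimal, padded to 24 bits, is 0x6379D9.
Split into bytes (most-significant first): 63 79 D9.
In big-endian order the high byte comes first in memory.
So the memory order matches the most-significant-first order: 63 79 D9.

63 79 D9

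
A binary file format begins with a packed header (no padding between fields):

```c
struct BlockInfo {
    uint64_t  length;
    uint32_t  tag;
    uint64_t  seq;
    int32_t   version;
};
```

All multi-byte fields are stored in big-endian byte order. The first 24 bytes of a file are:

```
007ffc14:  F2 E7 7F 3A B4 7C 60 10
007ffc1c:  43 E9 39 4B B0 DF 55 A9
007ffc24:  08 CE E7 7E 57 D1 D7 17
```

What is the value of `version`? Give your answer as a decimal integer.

1473369879

`version` follows `length` (8 B), `tag` (4 B), `seq` (8 B), so it starts at offset 8 + 4 + 8 = 20 and occupies 4 bytes.
Bytes at offsets 20..23: 57 D1 D7 17.
Big-endian: lowest address holds the most-significant byte.
The bytes are already most-significant first: 0x57D1D717.
0x57D1D717 = 1473369879.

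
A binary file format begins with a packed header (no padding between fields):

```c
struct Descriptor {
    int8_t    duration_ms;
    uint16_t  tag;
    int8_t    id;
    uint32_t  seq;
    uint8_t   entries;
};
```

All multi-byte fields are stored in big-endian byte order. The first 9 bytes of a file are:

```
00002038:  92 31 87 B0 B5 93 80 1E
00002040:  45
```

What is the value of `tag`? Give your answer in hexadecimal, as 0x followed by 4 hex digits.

0x3187

`tag` follows `duration_ms` (1 byte), so it starts at byte offset 1 and occupies 2 bytes.
Bytes at offsets 1..2: 31 87.
Big-endian stores the most-significant byte at the lowest address.
The bytes are already most-significant first: 0x3187.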